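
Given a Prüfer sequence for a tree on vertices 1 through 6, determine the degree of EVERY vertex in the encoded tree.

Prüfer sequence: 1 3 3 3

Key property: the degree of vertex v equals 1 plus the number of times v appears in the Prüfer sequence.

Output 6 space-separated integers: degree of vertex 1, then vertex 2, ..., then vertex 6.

p_1 = 1: count[1] becomes 1
p_2 = 3: count[3] becomes 1
p_3 = 3: count[3] becomes 2
p_4 = 3: count[3] becomes 3
Degrees (1 + count): deg[1]=1+1=2, deg[2]=1+0=1, deg[3]=1+3=4, deg[4]=1+0=1, deg[5]=1+0=1, deg[6]=1+0=1

Answer: 2 1 4 1 1 1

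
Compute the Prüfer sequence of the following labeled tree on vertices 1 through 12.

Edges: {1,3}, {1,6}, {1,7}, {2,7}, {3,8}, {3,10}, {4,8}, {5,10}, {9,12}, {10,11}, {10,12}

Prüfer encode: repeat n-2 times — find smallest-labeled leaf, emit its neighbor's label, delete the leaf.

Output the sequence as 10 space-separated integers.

Step 1: leaves = {2,4,5,6,9,11}. Remove smallest leaf 2, emit neighbor 7.
Step 2: leaves = {4,5,6,7,9,11}. Remove smallest leaf 4, emit neighbor 8.
Step 3: leaves = {5,6,7,8,9,11}. Remove smallest leaf 5, emit neighbor 10.
Step 4: leaves = {6,7,8,9,11}. Remove smallest leaf 6, emit neighbor 1.
Step 5: leaves = {7,8,9,11}. Remove smallest leaf 7, emit neighbor 1.
Step 6: leaves = {1,8,9,11}. Remove smallest leaf 1, emit neighbor 3.
Step 7: leaves = {8,9,11}. Remove smallest leaf 8, emit neighbor 3.
Step 8: leaves = {3,9,11}. Remove smallest leaf 3, emit neighbor 10.
Step 9: leaves = {9,11}. Remove smallest leaf 9, emit neighbor 12.
Step 10: leaves = {11,12}. Remove smallest leaf 11, emit neighbor 10.
Done: 2 vertices remain (10, 12). Sequence = [7 8 10 1 1 3 3 10 12 10]

Answer: 7 8 10 1 1 3 3 10 12 10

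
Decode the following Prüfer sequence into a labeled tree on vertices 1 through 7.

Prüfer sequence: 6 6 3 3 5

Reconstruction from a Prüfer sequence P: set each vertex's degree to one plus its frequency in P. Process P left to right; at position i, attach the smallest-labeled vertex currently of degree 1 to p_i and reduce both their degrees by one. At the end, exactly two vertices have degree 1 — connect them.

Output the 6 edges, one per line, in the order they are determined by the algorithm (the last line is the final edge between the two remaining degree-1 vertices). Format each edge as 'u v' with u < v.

Answer: 1 6
2 6
3 4
3 6
3 5
5 7

Derivation:
Initial degrees: {1:1, 2:1, 3:3, 4:1, 5:2, 6:3, 7:1}
Step 1: smallest deg-1 vertex = 1, p_1 = 6. Add edge {1,6}. Now deg[1]=0, deg[6]=2.
Step 2: smallest deg-1 vertex = 2, p_2 = 6. Add edge {2,6}. Now deg[2]=0, deg[6]=1.
Step 3: smallest deg-1 vertex = 4, p_3 = 3. Add edge {3,4}. Now deg[4]=0, deg[3]=2.
Step 4: smallest deg-1 vertex = 6, p_4 = 3. Add edge {3,6}. Now deg[6]=0, deg[3]=1.
Step 5: smallest deg-1 vertex = 3, p_5 = 5. Add edge {3,5}. Now deg[3]=0, deg[5]=1.
Final: two remaining deg-1 vertices are 5, 7. Add edge {5,7}.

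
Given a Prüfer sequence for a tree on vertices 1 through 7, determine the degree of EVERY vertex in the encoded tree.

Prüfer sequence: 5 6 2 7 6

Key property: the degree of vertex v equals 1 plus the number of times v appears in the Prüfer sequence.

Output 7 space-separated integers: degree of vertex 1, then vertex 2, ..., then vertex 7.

Answer: 1 2 1 1 2 3 2

Derivation:
p_1 = 5: count[5] becomes 1
p_2 = 6: count[6] becomes 1
p_3 = 2: count[2] becomes 1
p_4 = 7: count[7] becomes 1
p_5 = 6: count[6] becomes 2
Degrees (1 + count): deg[1]=1+0=1, deg[2]=1+1=2, deg[3]=1+0=1, deg[4]=1+0=1, deg[5]=1+1=2, deg[6]=1+2=3, deg[7]=1+1=2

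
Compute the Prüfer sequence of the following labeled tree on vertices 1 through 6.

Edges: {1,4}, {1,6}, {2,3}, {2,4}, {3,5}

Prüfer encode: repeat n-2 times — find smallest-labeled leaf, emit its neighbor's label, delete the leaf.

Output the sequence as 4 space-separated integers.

Step 1: leaves = {5,6}. Remove smallest leaf 5, emit neighbor 3.
Step 2: leaves = {3,6}. Remove smallest leaf 3, emit neighbor 2.
Step 3: leaves = {2,6}. Remove smallest leaf 2, emit neighbor 4.
Step 4: leaves = {4,6}. Remove smallest leaf 4, emit neighbor 1.
Done: 2 vertices remain (1, 6). Sequence = [3 2 4 1]

Answer: 3 2 4 1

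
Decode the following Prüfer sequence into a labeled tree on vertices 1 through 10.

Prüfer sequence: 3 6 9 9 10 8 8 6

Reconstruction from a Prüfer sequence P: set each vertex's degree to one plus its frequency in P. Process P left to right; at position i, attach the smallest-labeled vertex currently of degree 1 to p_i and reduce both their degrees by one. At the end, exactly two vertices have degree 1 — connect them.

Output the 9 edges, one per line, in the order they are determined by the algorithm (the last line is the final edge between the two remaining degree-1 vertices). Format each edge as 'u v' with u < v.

Answer: 1 3
2 6
3 9
4 9
5 10
7 8
8 9
6 8
6 10

Derivation:
Initial degrees: {1:1, 2:1, 3:2, 4:1, 5:1, 6:3, 7:1, 8:3, 9:3, 10:2}
Step 1: smallest deg-1 vertex = 1, p_1 = 3. Add edge {1,3}. Now deg[1]=0, deg[3]=1.
Step 2: smallest deg-1 vertex = 2, p_2 = 6. Add edge {2,6}. Now deg[2]=0, deg[6]=2.
Step 3: smallest deg-1 vertex = 3, p_3 = 9. Add edge {3,9}. Now deg[3]=0, deg[9]=2.
Step 4: smallest deg-1 vertex = 4, p_4 = 9. Add edge {4,9}. Now deg[4]=0, deg[9]=1.
Step 5: smallest deg-1 vertex = 5, p_5 = 10. Add edge {5,10}. Now deg[5]=0, deg[10]=1.
Step 6: smallest deg-1 vertex = 7, p_6 = 8. Add edge {7,8}. Now deg[7]=0, deg[8]=2.
Step 7: smallest deg-1 vertex = 9, p_7 = 8. Add edge {8,9}. Now deg[9]=0, deg[8]=1.
Step 8: smallest deg-1 vertex = 8, p_8 = 6. Add edge {6,8}. Now deg[8]=0, deg[6]=1.
Final: two remaining deg-1 vertices are 6, 10. Add edge {6,10}.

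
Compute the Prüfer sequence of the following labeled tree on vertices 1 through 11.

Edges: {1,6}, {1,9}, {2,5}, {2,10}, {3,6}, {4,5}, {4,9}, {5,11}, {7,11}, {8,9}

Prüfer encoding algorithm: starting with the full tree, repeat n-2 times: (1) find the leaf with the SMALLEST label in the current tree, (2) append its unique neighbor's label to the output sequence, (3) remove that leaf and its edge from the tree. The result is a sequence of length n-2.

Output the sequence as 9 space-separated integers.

Answer: 6 1 9 11 9 4 5 2 5

Derivation:
Step 1: leaves = {3,7,8,10}. Remove smallest leaf 3, emit neighbor 6.
Step 2: leaves = {6,7,8,10}. Remove smallest leaf 6, emit neighbor 1.
Step 3: leaves = {1,7,8,10}. Remove smallest leaf 1, emit neighbor 9.
Step 4: leaves = {7,8,10}. Remove smallest leaf 7, emit neighbor 11.
Step 5: leaves = {8,10,11}. Remove smallest leaf 8, emit neighbor 9.
Step 6: leaves = {9,10,11}. Remove smallest leaf 9, emit neighbor 4.
Step 7: leaves = {4,10,11}. Remove smallest leaf 4, emit neighbor 5.
Step 8: leaves = {10,11}. Remove smallest leaf 10, emit neighbor 2.
Step 9: leaves = {2,11}. Remove smallest leaf 2, emit neighbor 5.
Done: 2 vertices remain (5, 11). Sequence = [6 1 9 11 9 4 5 2 5]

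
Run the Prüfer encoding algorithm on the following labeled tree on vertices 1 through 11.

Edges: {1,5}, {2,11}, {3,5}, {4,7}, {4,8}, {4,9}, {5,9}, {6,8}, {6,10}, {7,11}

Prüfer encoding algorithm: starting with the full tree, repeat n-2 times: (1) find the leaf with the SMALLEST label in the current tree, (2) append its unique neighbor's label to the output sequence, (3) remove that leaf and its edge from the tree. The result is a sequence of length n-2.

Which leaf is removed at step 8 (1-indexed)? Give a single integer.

Answer: 8

Derivation:
Step 1: current leaves = {1,2,3,10}. Remove leaf 1 (neighbor: 5).
Step 2: current leaves = {2,3,10}. Remove leaf 2 (neighbor: 11).
Step 3: current leaves = {3,10,11}. Remove leaf 3 (neighbor: 5).
Step 4: current leaves = {5,10,11}. Remove leaf 5 (neighbor: 9).
Step 5: current leaves = {9,10,11}. Remove leaf 9 (neighbor: 4).
Step 6: current leaves = {10,11}. Remove leaf 10 (neighbor: 6).
Step 7: current leaves = {6,11}. Remove leaf 6 (neighbor: 8).
Step 8: current leaves = {8,11}. Remove leaf 8 (neighbor: 4).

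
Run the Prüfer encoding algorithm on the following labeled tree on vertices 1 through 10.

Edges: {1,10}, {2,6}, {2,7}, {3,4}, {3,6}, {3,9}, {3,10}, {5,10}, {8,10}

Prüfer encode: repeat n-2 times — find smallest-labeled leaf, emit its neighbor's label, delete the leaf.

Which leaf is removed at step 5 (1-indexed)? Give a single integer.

Answer: 2

Derivation:
Step 1: current leaves = {1,4,5,7,8,9}. Remove leaf 1 (neighbor: 10).
Step 2: current leaves = {4,5,7,8,9}. Remove leaf 4 (neighbor: 3).
Step 3: current leaves = {5,7,8,9}. Remove leaf 5 (neighbor: 10).
Step 4: current leaves = {7,8,9}. Remove leaf 7 (neighbor: 2).
Step 5: current leaves = {2,8,9}. Remove leaf 2 (neighbor: 6).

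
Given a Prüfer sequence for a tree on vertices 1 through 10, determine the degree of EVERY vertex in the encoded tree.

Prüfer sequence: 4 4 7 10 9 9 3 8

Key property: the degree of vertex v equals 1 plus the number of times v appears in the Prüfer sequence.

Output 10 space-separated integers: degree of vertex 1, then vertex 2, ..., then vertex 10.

Answer: 1 1 2 3 1 1 2 2 3 2

Derivation:
p_1 = 4: count[4] becomes 1
p_2 = 4: count[4] becomes 2
p_3 = 7: count[7] becomes 1
p_4 = 10: count[10] becomes 1
p_5 = 9: count[9] becomes 1
p_6 = 9: count[9] becomes 2
p_7 = 3: count[3] becomes 1
p_8 = 8: count[8] becomes 1
Degrees (1 + count): deg[1]=1+0=1, deg[2]=1+0=1, deg[3]=1+1=2, deg[4]=1+2=3, deg[5]=1+0=1, deg[6]=1+0=1, deg[7]=1+1=2, deg[8]=1+1=2, deg[9]=1+2=3, deg[10]=1+1=2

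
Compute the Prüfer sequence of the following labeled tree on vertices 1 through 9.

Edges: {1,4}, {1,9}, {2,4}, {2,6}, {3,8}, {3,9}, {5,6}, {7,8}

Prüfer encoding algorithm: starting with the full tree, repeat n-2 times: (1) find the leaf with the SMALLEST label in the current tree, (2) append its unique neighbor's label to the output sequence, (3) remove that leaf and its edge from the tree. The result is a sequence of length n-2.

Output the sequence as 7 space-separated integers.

Answer: 6 2 4 1 9 8 3

Derivation:
Step 1: leaves = {5,7}. Remove smallest leaf 5, emit neighbor 6.
Step 2: leaves = {6,7}. Remove smallest leaf 6, emit neighbor 2.
Step 3: leaves = {2,7}. Remove smallest leaf 2, emit neighbor 4.
Step 4: leaves = {4,7}. Remove smallest leaf 4, emit neighbor 1.
Step 5: leaves = {1,7}. Remove smallest leaf 1, emit neighbor 9.
Step 6: leaves = {7,9}. Remove smallest leaf 7, emit neighbor 8.
Step 7: leaves = {8,9}. Remove smallest leaf 8, emit neighbor 3.
Done: 2 vertices remain (3, 9). Sequence = [6 2 4 1 9 8 3]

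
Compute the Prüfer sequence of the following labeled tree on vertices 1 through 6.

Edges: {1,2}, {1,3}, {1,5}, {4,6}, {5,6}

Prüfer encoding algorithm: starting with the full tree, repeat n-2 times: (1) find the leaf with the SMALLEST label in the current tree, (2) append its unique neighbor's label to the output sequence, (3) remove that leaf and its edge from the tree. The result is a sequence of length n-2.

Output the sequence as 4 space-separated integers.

Step 1: leaves = {2,3,4}. Remove smallest leaf 2, emit neighbor 1.
Step 2: leaves = {3,4}. Remove smallest leaf 3, emit neighbor 1.
Step 3: leaves = {1,4}. Remove smallest leaf 1, emit neighbor 5.
Step 4: leaves = {4,5}. Remove smallest leaf 4, emit neighbor 6.
Done: 2 vertices remain (5, 6). Sequence = [1 1 5 6]

Answer: 1 1 5 6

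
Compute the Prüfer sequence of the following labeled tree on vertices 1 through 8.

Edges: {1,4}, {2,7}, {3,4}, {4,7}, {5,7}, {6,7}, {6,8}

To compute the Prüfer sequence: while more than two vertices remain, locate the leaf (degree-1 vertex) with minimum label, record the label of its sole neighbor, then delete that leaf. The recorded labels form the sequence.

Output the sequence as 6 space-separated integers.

Step 1: leaves = {1,2,3,5,8}. Remove smallest leaf 1, emit neighbor 4.
Step 2: leaves = {2,3,5,8}. Remove smallest leaf 2, emit neighbor 7.
Step 3: leaves = {3,5,8}. Remove smallest leaf 3, emit neighbor 4.
Step 4: leaves = {4,5,8}. Remove smallest leaf 4, emit neighbor 7.
Step 5: leaves = {5,8}. Remove smallest leaf 5, emit neighbor 7.
Step 6: leaves = {7,8}. Remove smallest leaf 7, emit neighbor 6.
Done: 2 vertices remain (6, 8). Sequence = [4 7 4 7 7 6]

Answer: 4 7 4 7 7 6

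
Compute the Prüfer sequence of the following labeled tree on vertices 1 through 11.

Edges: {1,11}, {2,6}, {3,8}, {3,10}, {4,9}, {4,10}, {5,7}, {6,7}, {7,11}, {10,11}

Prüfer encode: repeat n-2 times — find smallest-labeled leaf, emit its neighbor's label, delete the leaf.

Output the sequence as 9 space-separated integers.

Step 1: leaves = {1,2,5,8,9}. Remove smallest leaf 1, emit neighbor 11.
Step 2: leaves = {2,5,8,9}. Remove smallest leaf 2, emit neighbor 6.
Step 3: leaves = {5,6,8,9}. Remove smallest leaf 5, emit neighbor 7.
Step 4: leaves = {6,8,9}. Remove smallest leaf 6, emit neighbor 7.
Step 5: leaves = {7,8,9}. Remove smallest leaf 7, emit neighbor 11.
Step 6: leaves = {8,9,11}. Remove smallest leaf 8, emit neighbor 3.
Step 7: leaves = {3,9,11}. Remove smallest leaf 3, emit neighbor 10.
Step 8: leaves = {9,11}. Remove smallest leaf 9, emit neighbor 4.
Step 9: leaves = {4,11}. Remove smallest leaf 4, emit neighbor 10.
Done: 2 vertices remain (10, 11). Sequence = [11 6 7 7 11 3 10 4 10]

Answer: 11 6 7 7 11 3 10 4 10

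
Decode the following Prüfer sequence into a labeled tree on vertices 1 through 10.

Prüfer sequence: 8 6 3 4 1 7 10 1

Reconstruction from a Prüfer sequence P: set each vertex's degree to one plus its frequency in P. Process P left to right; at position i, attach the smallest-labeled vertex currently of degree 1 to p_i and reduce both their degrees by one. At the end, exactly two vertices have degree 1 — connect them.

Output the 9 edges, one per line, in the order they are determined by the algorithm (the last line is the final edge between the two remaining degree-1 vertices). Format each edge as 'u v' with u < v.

Answer: 2 8
5 6
3 6
3 4
1 4
7 8
7 10
1 9
1 10

Derivation:
Initial degrees: {1:3, 2:1, 3:2, 4:2, 5:1, 6:2, 7:2, 8:2, 9:1, 10:2}
Step 1: smallest deg-1 vertex = 2, p_1 = 8. Add edge {2,8}. Now deg[2]=0, deg[8]=1.
Step 2: smallest deg-1 vertex = 5, p_2 = 6. Add edge {5,6}. Now deg[5]=0, deg[6]=1.
Step 3: smallest deg-1 vertex = 6, p_3 = 3. Add edge {3,6}. Now deg[6]=0, deg[3]=1.
Step 4: smallest deg-1 vertex = 3, p_4 = 4. Add edge {3,4}. Now deg[3]=0, deg[4]=1.
Step 5: smallest deg-1 vertex = 4, p_5 = 1. Add edge {1,4}. Now deg[4]=0, deg[1]=2.
Step 6: smallest deg-1 vertex = 8, p_6 = 7. Add edge {7,8}. Now deg[8]=0, deg[7]=1.
Step 7: smallest deg-1 vertex = 7, p_7 = 10. Add edge {7,10}. Now deg[7]=0, deg[10]=1.
Step 8: smallest deg-1 vertex = 9, p_8 = 1. Add edge {1,9}. Now deg[9]=0, deg[1]=1.
Final: two remaining deg-1 vertices are 1, 10. Add edge {1,10}.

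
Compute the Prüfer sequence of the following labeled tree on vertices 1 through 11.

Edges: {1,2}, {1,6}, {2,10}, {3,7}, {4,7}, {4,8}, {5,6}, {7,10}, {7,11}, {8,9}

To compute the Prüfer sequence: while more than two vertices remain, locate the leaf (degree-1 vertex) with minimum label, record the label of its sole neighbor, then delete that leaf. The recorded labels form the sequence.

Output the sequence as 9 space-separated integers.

Step 1: leaves = {3,5,9,11}. Remove smallest leaf 3, emit neighbor 7.
Step 2: leaves = {5,9,11}. Remove smallest leaf 5, emit neighbor 6.
Step 3: leaves = {6,9,11}. Remove smallest leaf 6, emit neighbor 1.
Step 4: leaves = {1,9,11}. Remove smallest leaf 1, emit neighbor 2.
Step 5: leaves = {2,9,11}. Remove smallest leaf 2, emit neighbor 10.
Step 6: leaves = {9,10,11}. Remove smallest leaf 9, emit neighbor 8.
Step 7: leaves = {8,10,11}. Remove smallest leaf 8, emit neighbor 4.
Step 8: leaves = {4,10,11}. Remove smallest leaf 4, emit neighbor 7.
Step 9: leaves = {10,11}. Remove smallest leaf 10, emit neighbor 7.
Done: 2 vertices remain (7, 11). Sequence = [7 6 1 2 10 8 4 7 7]

Answer: 7 6 1 2 10 8 4 7 7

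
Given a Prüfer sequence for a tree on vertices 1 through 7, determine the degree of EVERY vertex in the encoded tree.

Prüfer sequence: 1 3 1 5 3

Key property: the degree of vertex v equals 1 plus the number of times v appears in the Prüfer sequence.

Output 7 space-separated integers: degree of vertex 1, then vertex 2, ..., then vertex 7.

p_1 = 1: count[1] becomes 1
p_2 = 3: count[3] becomes 1
p_3 = 1: count[1] becomes 2
p_4 = 5: count[5] becomes 1
p_5 = 3: count[3] becomes 2
Degrees (1 + count): deg[1]=1+2=3, deg[2]=1+0=1, deg[3]=1+2=3, deg[4]=1+0=1, deg[5]=1+1=2, deg[6]=1+0=1, deg[7]=1+0=1

Answer: 3 1 3 1 2 1 1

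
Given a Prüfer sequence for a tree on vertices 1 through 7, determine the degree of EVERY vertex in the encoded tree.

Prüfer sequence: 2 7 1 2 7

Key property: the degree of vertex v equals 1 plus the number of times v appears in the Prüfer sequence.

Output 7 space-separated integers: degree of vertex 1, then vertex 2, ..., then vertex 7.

p_1 = 2: count[2] becomes 1
p_2 = 7: count[7] becomes 1
p_3 = 1: count[1] becomes 1
p_4 = 2: count[2] becomes 2
p_5 = 7: count[7] becomes 2
Degrees (1 + count): deg[1]=1+1=2, deg[2]=1+2=3, deg[3]=1+0=1, deg[4]=1+0=1, deg[5]=1+0=1, deg[6]=1+0=1, deg[7]=1+2=3

Answer: 2 3 1 1 1 1 3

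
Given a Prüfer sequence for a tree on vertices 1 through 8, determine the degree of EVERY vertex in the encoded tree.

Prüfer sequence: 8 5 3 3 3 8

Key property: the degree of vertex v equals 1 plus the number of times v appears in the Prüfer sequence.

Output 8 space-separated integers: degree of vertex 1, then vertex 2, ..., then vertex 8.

p_1 = 8: count[8] becomes 1
p_2 = 5: count[5] becomes 1
p_3 = 3: count[3] becomes 1
p_4 = 3: count[3] becomes 2
p_5 = 3: count[3] becomes 3
p_6 = 8: count[8] becomes 2
Degrees (1 + count): deg[1]=1+0=1, deg[2]=1+0=1, deg[3]=1+3=4, deg[4]=1+0=1, deg[5]=1+1=2, deg[6]=1+0=1, deg[7]=1+0=1, deg[8]=1+2=3

Answer: 1 1 4 1 2 1 1 3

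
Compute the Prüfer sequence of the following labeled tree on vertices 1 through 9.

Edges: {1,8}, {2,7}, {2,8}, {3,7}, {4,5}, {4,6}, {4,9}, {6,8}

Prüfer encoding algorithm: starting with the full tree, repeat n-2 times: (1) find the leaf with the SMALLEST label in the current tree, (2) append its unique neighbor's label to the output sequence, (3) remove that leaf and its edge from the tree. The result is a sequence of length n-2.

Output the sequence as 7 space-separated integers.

Step 1: leaves = {1,3,5,9}. Remove smallest leaf 1, emit neighbor 8.
Step 2: leaves = {3,5,9}. Remove smallest leaf 3, emit neighbor 7.
Step 3: leaves = {5,7,9}. Remove smallest leaf 5, emit neighbor 4.
Step 4: leaves = {7,9}. Remove smallest leaf 7, emit neighbor 2.
Step 5: leaves = {2,9}. Remove smallest leaf 2, emit neighbor 8.
Step 6: leaves = {8,9}. Remove smallest leaf 8, emit neighbor 6.
Step 7: leaves = {6,9}. Remove smallest leaf 6, emit neighbor 4.
Done: 2 vertices remain (4, 9). Sequence = [8 7 4 2 8 6 4]

Answer: 8 7 4 2 8 6 4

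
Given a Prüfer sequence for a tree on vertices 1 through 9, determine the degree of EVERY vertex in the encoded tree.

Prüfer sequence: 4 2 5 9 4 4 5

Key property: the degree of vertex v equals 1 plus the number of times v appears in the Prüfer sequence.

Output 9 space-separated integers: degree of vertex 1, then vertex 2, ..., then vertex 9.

p_1 = 4: count[4] becomes 1
p_2 = 2: count[2] becomes 1
p_3 = 5: count[5] becomes 1
p_4 = 9: count[9] becomes 1
p_5 = 4: count[4] becomes 2
p_6 = 4: count[4] becomes 3
p_7 = 5: count[5] becomes 2
Degrees (1 + count): deg[1]=1+0=1, deg[2]=1+1=2, deg[3]=1+0=1, deg[4]=1+3=4, deg[5]=1+2=3, deg[6]=1+0=1, deg[7]=1+0=1, deg[8]=1+0=1, deg[9]=1+1=2

Answer: 1 2 1 4 3 1 1 1 2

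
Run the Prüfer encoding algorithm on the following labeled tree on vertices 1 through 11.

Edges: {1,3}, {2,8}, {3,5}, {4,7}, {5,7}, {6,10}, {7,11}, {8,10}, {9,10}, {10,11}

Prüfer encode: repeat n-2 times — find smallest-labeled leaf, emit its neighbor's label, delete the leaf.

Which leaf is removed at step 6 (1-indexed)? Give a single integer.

Answer: 6

Derivation:
Step 1: current leaves = {1,2,4,6,9}. Remove leaf 1 (neighbor: 3).
Step 2: current leaves = {2,3,4,6,9}. Remove leaf 2 (neighbor: 8).
Step 3: current leaves = {3,4,6,8,9}. Remove leaf 3 (neighbor: 5).
Step 4: current leaves = {4,5,6,8,9}. Remove leaf 4 (neighbor: 7).
Step 5: current leaves = {5,6,8,9}. Remove leaf 5 (neighbor: 7).
Step 6: current leaves = {6,7,8,9}. Remove leaf 6 (neighbor: 10).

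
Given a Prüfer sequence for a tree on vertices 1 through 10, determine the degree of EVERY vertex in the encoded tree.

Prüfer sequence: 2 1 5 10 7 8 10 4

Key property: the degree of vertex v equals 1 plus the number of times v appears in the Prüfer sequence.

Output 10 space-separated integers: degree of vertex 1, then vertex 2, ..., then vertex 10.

Answer: 2 2 1 2 2 1 2 2 1 3

Derivation:
p_1 = 2: count[2] becomes 1
p_2 = 1: count[1] becomes 1
p_3 = 5: count[5] becomes 1
p_4 = 10: count[10] becomes 1
p_5 = 7: count[7] becomes 1
p_6 = 8: count[8] becomes 1
p_7 = 10: count[10] becomes 2
p_8 = 4: count[4] becomes 1
Degrees (1 + count): deg[1]=1+1=2, deg[2]=1+1=2, deg[3]=1+0=1, deg[4]=1+1=2, deg[5]=1+1=2, deg[6]=1+0=1, deg[7]=1+1=2, deg[8]=1+1=2, deg[9]=1+0=1, deg[10]=1+2=3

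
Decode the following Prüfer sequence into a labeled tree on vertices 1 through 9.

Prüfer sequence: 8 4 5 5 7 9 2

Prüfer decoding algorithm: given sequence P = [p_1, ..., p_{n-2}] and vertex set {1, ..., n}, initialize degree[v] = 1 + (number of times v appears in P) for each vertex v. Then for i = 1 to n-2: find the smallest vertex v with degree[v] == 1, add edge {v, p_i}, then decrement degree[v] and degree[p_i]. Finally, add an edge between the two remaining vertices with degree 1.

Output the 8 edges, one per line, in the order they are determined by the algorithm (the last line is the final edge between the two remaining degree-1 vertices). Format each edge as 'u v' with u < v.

Initial degrees: {1:1, 2:2, 3:1, 4:2, 5:3, 6:1, 7:2, 8:2, 9:2}
Step 1: smallest deg-1 vertex = 1, p_1 = 8. Add edge {1,8}. Now deg[1]=0, deg[8]=1.
Step 2: smallest deg-1 vertex = 3, p_2 = 4. Add edge {3,4}. Now deg[3]=0, deg[4]=1.
Step 3: smallest deg-1 vertex = 4, p_3 = 5. Add edge {4,5}. Now deg[4]=0, deg[5]=2.
Step 4: smallest deg-1 vertex = 6, p_4 = 5. Add edge {5,6}. Now deg[6]=0, deg[5]=1.
Step 5: smallest deg-1 vertex = 5, p_5 = 7. Add edge {5,7}. Now deg[5]=0, deg[7]=1.
Step 6: smallest deg-1 vertex = 7, p_6 = 9. Add edge {7,9}. Now deg[7]=0, deg[9]=1.
Step 7: smallest deg-1 vertex = 8, p_7 = 2. Add edge {2,8}. Now deg[8]=0, deg[2]=1.
Final: two remaining deg-1 vertices are 2, 9. Add edge {2,9}.

Answer: 1 8
3 4
4 5
5 6
5 7
7 9
2 8
2 9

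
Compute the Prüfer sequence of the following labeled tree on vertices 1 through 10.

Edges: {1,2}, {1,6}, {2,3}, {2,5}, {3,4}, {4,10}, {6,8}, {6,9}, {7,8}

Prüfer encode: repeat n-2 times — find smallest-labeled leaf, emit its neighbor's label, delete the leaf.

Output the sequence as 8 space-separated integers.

Answer: 2 8 6 6 1 2 3 4

Derivation:
Step 1: leaves = {5,7,9,10}. Remove smallest leaf 5, emit neighbor 2.
Step 2: leaves = {7,9,10}. Remove smallest leaf 7, emit neighbor 8.
Step 3: leaves = {8,9,10}. Remove smallest leaf 8, emit neighbor 6.
Step 4: leaves = {9,10}. Remove smallest leaf 9, emit neighbor 6.
Step 5: leaves = {6,10}. Remove smallest leaf 6, emit neighbor 1.
Step 6: leaves = {1,10}. Remove smallest leaf 1, emit neighbor 2.
Step 7: leaves = {2,10}. Remove smallest leaf 2, emit neighbor 3.
Step 8: leaves = {3,10}. Remove smallest leaf 3, emit neighbor 4.
Done: 2 vertices remain (4, 10). Sequence = [2 8 6 6 1 2 3 4]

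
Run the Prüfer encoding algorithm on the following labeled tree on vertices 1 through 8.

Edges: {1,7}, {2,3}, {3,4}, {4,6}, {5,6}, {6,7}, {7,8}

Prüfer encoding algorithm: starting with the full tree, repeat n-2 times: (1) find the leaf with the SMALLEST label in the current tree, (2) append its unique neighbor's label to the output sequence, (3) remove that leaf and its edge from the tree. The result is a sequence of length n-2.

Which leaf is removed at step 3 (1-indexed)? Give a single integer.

Step 1: current leaves = {1,2,5,8}. Remove leaf 1 (neighbor: 7).
Step 2: current leaves = {2,5,8}. Remove leaf 2 (neighbor: 3).
Step 3: current leaves = {3,5,8}. Remove leaf 3 (neighbor: 4).

Answer: 3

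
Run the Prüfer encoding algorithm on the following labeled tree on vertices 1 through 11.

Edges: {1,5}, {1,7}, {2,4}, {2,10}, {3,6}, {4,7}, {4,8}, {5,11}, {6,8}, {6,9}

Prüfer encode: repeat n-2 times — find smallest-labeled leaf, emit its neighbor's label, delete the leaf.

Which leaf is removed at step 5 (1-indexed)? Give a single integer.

Step 1: current leaves = {3,9,10,11}. Remove leaf 3 (neighbor: 6).
Step 2: current leaves = {9,10,11}. Remove leaf 9 (neighbor: 6).
Step 3: current leaves = {6,10,11}. Remove leaf 6 (neighbor: 8).
Step 4: current leaves = {8,10,11}. Remove leaf 8 (neighbor: 4).
Step 5: current leaves = {10,11}. Remove leaf 10 (neighbor: 2).

Answer: 10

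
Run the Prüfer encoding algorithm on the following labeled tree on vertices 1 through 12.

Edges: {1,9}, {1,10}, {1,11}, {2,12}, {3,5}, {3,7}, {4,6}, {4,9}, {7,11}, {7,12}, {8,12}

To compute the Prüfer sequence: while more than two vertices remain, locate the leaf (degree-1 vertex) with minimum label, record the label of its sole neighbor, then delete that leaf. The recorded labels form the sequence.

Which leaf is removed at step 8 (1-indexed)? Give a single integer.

Step 1: current leaves = {2,5,6,8,10}. Remove leaf 2 (neighbor: 12).
Step 2: current leaves = {5,6,8,10}. Remove leaf 5 (neighbor: 3).
Step 3: current leaves = {3,6,8,10}. Remove leaf 3 (neighbor: 7).
Step 4: current leaves = {6,8,10}. Remove leaf 6 (neighbor: 4).
Step 5: current leaves = {4,8,10}. Remove leaf 4 (neighbor: 9).
Step 6: current leaves = {8,9,10}. Remove leaf 8 (neighbor: 12).
Step 7: current leaves = {9,10,12}. Remove leaf 9 (neighbor: 1).
Step 8: current leaves = {10,12}. Remove leaf 10 (neighbor: 1).

Answer: 10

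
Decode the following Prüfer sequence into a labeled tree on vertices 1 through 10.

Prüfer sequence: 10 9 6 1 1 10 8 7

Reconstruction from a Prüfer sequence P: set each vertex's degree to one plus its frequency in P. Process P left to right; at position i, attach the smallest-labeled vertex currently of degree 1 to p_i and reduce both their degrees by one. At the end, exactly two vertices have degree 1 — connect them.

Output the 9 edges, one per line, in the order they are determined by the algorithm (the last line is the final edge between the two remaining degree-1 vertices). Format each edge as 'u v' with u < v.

Answer: 2 10
3 9
4 6
1 5
1 6
1 10
8 9
7 8
7 10

Derivation:
Initial degrees: {1:3, 2:1, 3:1, 4:1, 5:1, 6:2, 7:2, 8:2, 9:2, 10:3}
Step 1: smallest deg-1 vertex = 2, p_1 = 10. Add edge {2,10}. Now deg[2]=0, deg[10]=2.
Step 2: smallest deg-1 vertex = 3, p_2 = 9. Add edge {3,9}. Now deg[3]=0, deg[9]=1.
Step 3: smallest deg-1 vertex = 4, p_3 = 6. Add edge {4,6}. Now deg[4]=0, deg[6]=1.
Step 4: smallest deg-1 vertex = 5, p_4 = 1. Add edge {1,5}. Now deg[5]=0, deg[1]=2.
Step 5: smallest deg-1 vertex = 6, p_5 = 1. Add edge {1,6}. Now deg[6]=0, deg[1]=1.
Step 6: smallest deg-1 vertex = 1, p_6 = 10. Add edge {1,10}. Now deg[1]=0, deg[10]=1.
Step 7: smallest deg-1 vertex = 9, p_7 = 8. Add edge {8,9}. Now deg[9]=0, deg[8]=1.
Step 8: smallest deg-1 vertex = 8, p_8 = 7. Add edge {7,8}. Now deg[8]=0, deg[7]=1.
Final: two remaining deg-1 vertices are 7, 10. Add edge {7,10}.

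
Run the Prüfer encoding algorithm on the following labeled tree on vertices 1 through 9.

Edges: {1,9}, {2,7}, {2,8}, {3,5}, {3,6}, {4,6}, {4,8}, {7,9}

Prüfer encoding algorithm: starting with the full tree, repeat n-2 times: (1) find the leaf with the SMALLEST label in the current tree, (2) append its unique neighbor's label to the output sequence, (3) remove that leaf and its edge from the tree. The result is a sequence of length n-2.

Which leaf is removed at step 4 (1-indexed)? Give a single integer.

Answer: 6

Derivation:
Step 1: current leaves = {1,5}. Remove leaf 1 (neighbor: 9).
Step 2: current leaves = {5,9}. Remove leaf 5 (neighbor: 3).
Step 3: current leaves = {3,9}. Remove leaf 3 (neighbor: 6).
Step 4: current leaves = {6,9}. Remove leaf 6 (neighbor: 4).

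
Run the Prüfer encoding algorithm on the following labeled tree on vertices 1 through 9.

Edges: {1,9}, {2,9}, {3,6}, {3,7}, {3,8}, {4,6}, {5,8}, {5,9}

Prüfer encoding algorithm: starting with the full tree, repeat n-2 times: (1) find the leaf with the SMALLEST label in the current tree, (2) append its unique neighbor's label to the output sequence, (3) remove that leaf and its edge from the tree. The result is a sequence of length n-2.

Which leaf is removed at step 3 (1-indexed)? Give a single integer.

Step 1: current leaves = {1,2,4,7}. Remove leaf 1 (neighbor: 9).
Step 2: current leaves = {2,4,7}. Remove leaf 2 (neighbor: 9).
Step 3: current leaves = {4,7,9}. Remove leaf 4 (neighbor: 6).

Answer: 4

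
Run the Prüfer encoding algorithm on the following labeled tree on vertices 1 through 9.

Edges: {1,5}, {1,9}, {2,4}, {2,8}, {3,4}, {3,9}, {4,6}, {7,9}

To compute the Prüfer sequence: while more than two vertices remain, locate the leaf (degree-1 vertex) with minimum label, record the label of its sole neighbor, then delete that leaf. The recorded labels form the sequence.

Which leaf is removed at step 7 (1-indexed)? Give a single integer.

Step 1: current leaves = {5,6,7,8}. Remove leaf 5 (neighbor: 1).
Step 2: current leaves = {1,6,7,8}. Remove leaf 1 (neighbor: 9).
Step 3: current leaves = {6,7,8}. Remove leaf 6 (neighbor: 4).
Step 4: current leaves = {7,8}. Remove leaf 7 (neighbor: 9).
Step 5: current leaves = {8,9}. Remove leaf 8 (neighbor: 2).
Step 6: current leaves = {2,9}. Remove leaf 2 (neighbor: 4).
Step 7: current leaves = {4,9}. Remove leaf 4 (neighbor: 3).

Answer: 4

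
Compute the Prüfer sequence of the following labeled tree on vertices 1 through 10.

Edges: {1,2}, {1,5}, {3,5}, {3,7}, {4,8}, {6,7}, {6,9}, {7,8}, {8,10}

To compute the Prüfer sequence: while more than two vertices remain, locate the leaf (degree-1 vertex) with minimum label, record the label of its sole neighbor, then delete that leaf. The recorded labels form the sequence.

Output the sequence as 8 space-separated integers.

Step 1: leaves = {2,4,9,10}. Remove smallest leaf 2, emit neighbor 1.
Step 2: leaves = {1,4,9,10}. Remove smallest leaf 1, emit neighbor 5.
Step 3: leaves = {4,5,9,10}. Remove smallest leaf 4, emit neighbor 8.
Step 4: leaves = {5,9,10}. Remove smallest leaf 5, emit neighbor 3.
Step 5: leaves = {3,9,10}. Remove smallest leaf 3, emit neighbor 7.
Step 6: leaves = {9,10}. Remove smallest leaf 9, emit neighbor 6.
Step 7: leaves = {6,10}. Remove smallest leaf 6, emit neighbor 7.
Step 8: leaves = {7,10}. Remove smallest leaf 7, emit neighbor 8.
Done: 2 vertices remain (8, 10). Sequence = [1 5 8 3 7 6 7 8]

Answer: 1 5 8 3 7 6 7 8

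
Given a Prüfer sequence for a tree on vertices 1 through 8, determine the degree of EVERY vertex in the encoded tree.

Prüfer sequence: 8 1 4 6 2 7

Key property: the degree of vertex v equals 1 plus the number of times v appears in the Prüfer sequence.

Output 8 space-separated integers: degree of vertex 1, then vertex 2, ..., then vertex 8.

Answer: 2 2 1 2 1 2 2 2

Derivation:
p_1 = 8: count[8] becomes 1
p_2 = 1: count[1] becomes 1
p_3 = 4: count[4] becomes 1
p_4 = 6: count[6] becomes 1
p_5 = 2: count[2] becomes 1
p_6 = 7: count[7] becomes 1
Degrees (1 + count): deg[1]=1+1=2, deg[2]=1+1=2, deg[3]=1+0=1, deg[4]=1+1=2, deg[5]=1+0=1, deg[6]=1+1=2, deg[7]=1+1=2, deg[8]=1+1=2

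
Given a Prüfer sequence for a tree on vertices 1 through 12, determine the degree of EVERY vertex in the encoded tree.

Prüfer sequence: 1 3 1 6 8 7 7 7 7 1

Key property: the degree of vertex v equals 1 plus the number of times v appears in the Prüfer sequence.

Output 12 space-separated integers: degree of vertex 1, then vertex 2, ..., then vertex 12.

p_1 = 1: count[1] becomes 1
p_2 = 3: count[3] becomes 1
p_3 = 1: count[1] becomes 2
p_4 = 6: count[6] becomes 1
p_5 = 8: count[8] becomes 1
p_6 = 7: count[7] becomes 1
p_7 = 7: count[7] becomes 2
p_8 = 7: count[7] becomes 3
p_9 = 7: count[7] becomes 4
p_10 = 1: count[1] becomes 3
Degrees (1 + count): deg[1]=1+3=4, deg[2]=1+0=1, deg[3]=1+1=2, deg[4]=1+0=1, deg[5]=1+0=1, deg[6]=1+1=2, deg[7]=1+4=5, deg[8]=1+1=2, deg[9]=1+0=1, deg[10]=1+0=1, deg[11]=1+0=1, deg[12]=1+0=1

Answer: 4 1 2 1 1 2 5 2 1 1 1 1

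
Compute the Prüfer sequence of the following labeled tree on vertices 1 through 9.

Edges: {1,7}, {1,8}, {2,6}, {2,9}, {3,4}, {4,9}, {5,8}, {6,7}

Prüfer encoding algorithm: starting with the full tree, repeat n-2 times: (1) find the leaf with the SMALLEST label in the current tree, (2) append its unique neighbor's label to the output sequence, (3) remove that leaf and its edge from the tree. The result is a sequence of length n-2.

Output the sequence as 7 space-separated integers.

Step 1: leaves = {3,5}. Remove smallest leaf 3, emit neighbor 4.
Step 2: leaves = {4,5}. Remove smallest leaf 4, emit neighbor 9.
Step 3: leaves = {5,9}. Remove smallest leaf 5, emit neighbor 8.
Step 4: leaves = {8,9}. Remove smallest leaf 8, emit neighbor 1.
Step 5: leaves = {1,9}. Remove smallest leaf 1, emit neighbor 7.
Step 6: leaves = {7,9}. Remove smallest leaf 7, emit neighbor 6.
Step 7: leaves = {6,9}. Remove smallest leaf 6, emit neighbor 2.
Done: 2 vertices remain (2, 9). Sequence = [4 9 8 1 7 6 2]

Answer: 4 9 8 1 7 6 2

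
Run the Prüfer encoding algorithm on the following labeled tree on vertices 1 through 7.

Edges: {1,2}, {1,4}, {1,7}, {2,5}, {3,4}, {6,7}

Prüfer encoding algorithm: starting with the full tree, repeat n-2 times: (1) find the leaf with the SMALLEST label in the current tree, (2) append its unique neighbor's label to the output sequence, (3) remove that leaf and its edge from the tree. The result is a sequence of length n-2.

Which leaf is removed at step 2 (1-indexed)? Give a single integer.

Step 1: current leaves = {3,5,6}. Remove leaf 3 (neighbor: 4).
Step 2: current leaves = {4,5,6}. Remove leaf 4 (neighbor: 1).

Answer: 4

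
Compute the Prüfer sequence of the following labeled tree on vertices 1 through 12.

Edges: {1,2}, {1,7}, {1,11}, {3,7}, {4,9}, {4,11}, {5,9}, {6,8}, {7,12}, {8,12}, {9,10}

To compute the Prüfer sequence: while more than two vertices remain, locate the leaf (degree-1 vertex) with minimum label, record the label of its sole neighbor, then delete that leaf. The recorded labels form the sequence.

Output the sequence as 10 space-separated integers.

Step 1: leaves = {2,3,5,6,10}. Remove smallest leaf 2, emit neighbor 1.
Step 2: leaves = {3,5,6,10}. Remove smallest leaf 3, emit neighbor 7.
Step 3: leaves = {5,6,10}. Remove smallest leaf 5, emit neighbor 9.
Step 4: leaves = {6,10}. Remove smallest leaf 6, emit neighbor 8.
Step 5: leaves = {8,10}. Remove smallest leaf 8, emit neighbor 12.
Step 6: leaves = {10,12}. Remove smallest leaf 10, emit neighbor 9.
Step 7: leaves = {9,12}. Remove smallest leaf 9, emit neighbor 4.
Step 8: leaves = {4,12}. Remove smallest leaf 4, emit neighbor 11.
Step 9: leaves = {11,12}. Remove smallest leaf 11, emit neighbor 1.
Step 10: leaves = {1,12}. Remove smallest leaf 1, emit neighbor 7.
Done: 2 vertices remain (7, 12). Sequence = [1 7 9 8 12 9 4 11 1 7]

Answer: 1 7 9 8 12 9 4 11 1 7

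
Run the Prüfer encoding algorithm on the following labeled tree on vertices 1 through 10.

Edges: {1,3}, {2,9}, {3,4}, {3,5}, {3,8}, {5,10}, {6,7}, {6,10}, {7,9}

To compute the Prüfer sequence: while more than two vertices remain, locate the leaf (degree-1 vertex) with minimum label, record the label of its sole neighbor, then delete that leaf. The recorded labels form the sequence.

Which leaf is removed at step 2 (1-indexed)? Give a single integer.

Answer: 2

Derivation:
Step 1: current leaves = {1,2,4,8}. Remove leaf 1 (neighbor: 3).
Step 2: current leaves = {2,4,8}. Remove leaf 2 (neighbor: 9).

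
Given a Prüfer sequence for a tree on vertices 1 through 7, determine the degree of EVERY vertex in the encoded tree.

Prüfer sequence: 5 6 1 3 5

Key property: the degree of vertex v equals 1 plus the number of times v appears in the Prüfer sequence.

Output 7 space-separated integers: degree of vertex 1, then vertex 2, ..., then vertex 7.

Answer: 2 1 2 1 3 2 1

Derivation:
p_1 = 5: count[5] becomes 1
p_2 = 6: count[6] becomes 1
p_3 = 1: count[1] becomes 1
p_4 = 3: count[3] becomes 1
p_5 = 5: count[5] becomes 2
Degrees (1 + count): deg[1]=1+1=2, deg[2]=1+0=1, deg[3]=1+1=2, deg[4]=1+0=1, deg[5]=1+2=3, deg[6]=1+1=2, deg[7]=1+0=1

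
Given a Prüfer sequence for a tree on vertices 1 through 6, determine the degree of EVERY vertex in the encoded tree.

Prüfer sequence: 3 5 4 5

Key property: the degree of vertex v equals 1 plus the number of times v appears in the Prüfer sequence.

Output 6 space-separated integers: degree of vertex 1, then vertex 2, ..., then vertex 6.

p_1 = 3: count[3] becomes 1
p_2 = 5: count[5] becomes 1
p_3 = 4: count[4] becomes 1
p_4 = 5: count[5] becomes 2
Degrees (1 + count): deg[1]=1+0=1, deg[2]=1+0=1, deg[3]=1+1=2, deg[4]=1+1=2, deg[5]=1+2=3, deg[6]=1+0=1

Answer: 1 1 2 2 3 1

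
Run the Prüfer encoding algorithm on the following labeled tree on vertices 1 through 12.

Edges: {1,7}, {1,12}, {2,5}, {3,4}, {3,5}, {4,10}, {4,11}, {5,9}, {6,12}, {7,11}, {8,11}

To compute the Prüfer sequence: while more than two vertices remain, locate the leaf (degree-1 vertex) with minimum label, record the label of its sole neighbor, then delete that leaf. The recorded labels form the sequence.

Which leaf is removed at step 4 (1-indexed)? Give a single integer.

Answer: 9

Derivation:
Step 1: current leaves = {2,6,8,9,10}. Remove leaf 2 (neighbor: 5).
Step 2: current leaves = {6,8,9,10}. Remove leaf 6 (neighbor: 12).
Step 3: current leaves = {8,9,10,12}. Remove leaf 8 (neighbor: 11).
Step 4: current leaves = {9,10,12}. Remove leaf 9 (neighbor: 5).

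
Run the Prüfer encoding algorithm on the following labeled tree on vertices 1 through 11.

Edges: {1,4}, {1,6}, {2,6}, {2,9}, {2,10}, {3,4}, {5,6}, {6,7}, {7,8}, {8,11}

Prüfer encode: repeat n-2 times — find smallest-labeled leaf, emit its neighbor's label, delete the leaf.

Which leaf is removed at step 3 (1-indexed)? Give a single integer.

Step 1: current leaves = {3,5,9,10,11}. Remove leaf 3 (neighbor: 4).
Step 2: current leaves = {4,5,9,10,11}. Remove leaf 4 (neighbor: 1).
Step 3: current leaves = {1,5,9,10,11}. Remove leaf 1 (neighbor: 6).

Answer: 1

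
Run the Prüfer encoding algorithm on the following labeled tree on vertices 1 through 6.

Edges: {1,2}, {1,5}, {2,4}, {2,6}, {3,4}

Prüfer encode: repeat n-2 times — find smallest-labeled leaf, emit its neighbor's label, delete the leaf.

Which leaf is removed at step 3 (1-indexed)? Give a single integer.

Answer: 5

Derivation:
Step 1: current leaves = {3,5,6}. Remove leaf 3 (neighbor: 4).
Step 2: current leaves = {4,5,6}. Remove leaf 4 (neighbor: 2).
Step 3: current leaves = {5,6}. Remove leaf 5 (neighbor: 1).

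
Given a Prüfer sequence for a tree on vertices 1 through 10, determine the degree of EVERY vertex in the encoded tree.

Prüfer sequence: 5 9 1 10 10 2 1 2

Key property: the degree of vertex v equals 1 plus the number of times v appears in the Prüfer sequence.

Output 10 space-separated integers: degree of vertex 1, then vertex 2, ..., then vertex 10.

p_1 = 5: count[5] becomes 1
p_2 = 9: count[9] becomes 1
p_3 = 1: count[1] becomes 1
p_4 = 10: count[10] becomes 1
p_5 = 10: count[10] becomes 2
p_6 = 2: count[2] becomes 1
p_7 = 1: count[1] becomes 2
p_8 = 2: count[2] becomes 2
Degrees (1 + count): deg[1]=1+2=3, deg[2]=1+2=3, deg[3]=1+0=1, deg[4]=1+0=1, deg[5]=1+1=2, deg[6]=1+0=1, deg[7]=1+0=1, deg[8]=1+0=1, deg[9]=1+1=2, deg[10]=1+2=3

Answer: 3 3 1 1 2 1 1 1 2 3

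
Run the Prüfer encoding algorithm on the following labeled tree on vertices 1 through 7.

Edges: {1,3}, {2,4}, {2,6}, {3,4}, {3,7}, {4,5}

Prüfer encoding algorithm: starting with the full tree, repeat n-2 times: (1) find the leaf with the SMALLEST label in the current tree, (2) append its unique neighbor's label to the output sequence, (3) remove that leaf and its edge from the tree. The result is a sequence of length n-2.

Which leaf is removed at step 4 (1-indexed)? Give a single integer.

Answer: 2

Derivation:
Step 1: current leaves = {1,5,6,7}. Remove leaf 1 (neighbor: 3).
Step 2: current leaves = {5,6,7}. Remove leaf 5 (neighbor: 4).
Step 3: current leaves = {6,7}. Remove leaf 6 (neighbor: 2).
Step 4: current leaves = {2,7}. Remove leaf 2 (neighbor: 4).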